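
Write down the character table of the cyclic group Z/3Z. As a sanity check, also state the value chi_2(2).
Character table of Z/3Z (irreps indexed chi_0,...,chi_2 with chi_k(m) = zeta_3^(k*m), zeta_3 = exp(2*pi*i/3)):
  irrep \ class  {0} (size 1)  {1} (size 1)    {2} (size 1)  
  chi_0          1             1               1             
  chi_1          1             exp(2*I*pi/3)   exp(-2*I*pi/3)
  chi_2          1             exp(-2*I*pi/3)  exp(2*I*pi/3) 

Spot check: chi_2(2) = zeta_3^(2*2) = zeta_3^4 = exp(2*I*pi/3).

Explanation: Z/3Z is abelian, so all 3 irreducible complex representations are 1-dimensional. They are given by chi_k(m) = zeta_3^(k*m) for k = 0,...,2. Row orthogonality: sum_m chi_k(m) conj(chi_l(m)) = 3 * [k = l].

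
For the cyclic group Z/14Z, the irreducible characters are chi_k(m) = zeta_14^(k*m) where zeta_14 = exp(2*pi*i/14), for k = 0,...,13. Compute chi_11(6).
chi_11(6) = zeta_14^66 = exp(-4*I*pi/7)

Argument: chi_11(6) = zeta_14^(11*6) = zeta_14^66. Since zeta_14^14 = 1, this equals zeta_14^10 = exp(2*pi*i*10/14) = exp(-4*I*pi/7).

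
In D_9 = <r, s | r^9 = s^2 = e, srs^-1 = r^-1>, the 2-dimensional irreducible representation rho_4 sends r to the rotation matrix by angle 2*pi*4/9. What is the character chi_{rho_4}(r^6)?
chi_{rho_4}(r^6) = 2*cos(2*pi*4*6/9) = -1

Reasoning: rho_4(r^6) is rotation by angle 2*pi*4*6/9, whose trace is 2*cos(2*pi*4*6/9) = -1.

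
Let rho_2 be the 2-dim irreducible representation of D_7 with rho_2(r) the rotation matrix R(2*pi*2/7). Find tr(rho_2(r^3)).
chi_{rho_2}(r^3) = 2*cos(2*pi*2*3/7) = 2*cos(2*pi/7)

Justification: rho_2(r^3) is rotation by angle 2*pi*2*3/7, whose trace is 2*cos(2*pi*2*3/7) = 2*cos(2*pi/7).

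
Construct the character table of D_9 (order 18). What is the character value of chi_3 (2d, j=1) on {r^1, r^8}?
Conjugacy classes: {e} of size 1, {r^1, r^8} of size 2, {r^2, r^7} of size 2, {r^3, r^6} of size 2, {r^4, r^5} of size 2, {s, sr, ..., sr^8} of size 9.
Character table:
  irrep \ class              {e} (size 1)  {r^1, r^8} (size 2)  {r^2, r^7} (size 2)  {r^3, r^6} (size 2)  {r^4, r^5} (size 2)  {s, sr, ..., sr^8} (size 9)
  chi_1 (triv)               1             1                    1                    1                    1                    1                          
  chi_2 (sign: r->1, s->-1)  1             1                    1                    1                    1                    -1                         
  chi_3 (2d, j=1)            2             2*cos(2*pi/9)        2*cos(4*pi/9)        -1                   -2*cos(pi/9)         0                          
  chi_4 (2d, j=2)            2             2*cos(4*pi/9)        -2*cos(pi/9)         -1                   2*cos(2*pi/9)        0                          
  chi_5 (2d, j=3)            2             -1                   -1                   2                    -1                   0                          
  chi_6 (2d, j=4)            2             -2*cos(pi/9)         2*cos(2*pi/9)        -1                   2*cos(4*pi/9)        0                          

Spot check: chi_3 (2d, j=1) on {r^1, r^8} = 2*cos(2*pi/9).

Reasoning: D_9 has order 2*9 = 18 with 6 conjugacy classes, hence 6 irreducibles. Sum of squared dims 1 + 1 + 4 + 4 + 4 + 4 = 18 = |G|. Linear characters come from the abelianisation; the 2-dimensional irreps have character r^k -> 2*cos(2*pi*j*k/9), reflections -> 0.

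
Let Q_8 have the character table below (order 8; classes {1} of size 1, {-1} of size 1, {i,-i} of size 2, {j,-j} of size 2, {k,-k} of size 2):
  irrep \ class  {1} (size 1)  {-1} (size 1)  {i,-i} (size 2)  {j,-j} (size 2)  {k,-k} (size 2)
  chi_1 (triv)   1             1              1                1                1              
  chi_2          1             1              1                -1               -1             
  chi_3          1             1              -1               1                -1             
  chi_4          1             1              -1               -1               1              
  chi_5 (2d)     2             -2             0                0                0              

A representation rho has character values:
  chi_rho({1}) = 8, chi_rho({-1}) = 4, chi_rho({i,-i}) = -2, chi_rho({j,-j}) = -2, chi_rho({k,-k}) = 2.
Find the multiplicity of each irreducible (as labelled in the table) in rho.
Multiplicities: chi_1: 1, chi_2: 1, chi_3: 1, chi_4: 3, chi_5: 1.

Derivation: Use <chi_rho, chi> = (1/|G|) sum_C |C| * chi_rho(C) * conj(chi(C)) with |G| = 8 for each irreducible chi in the table:
  <chi_rho, chi_1> = (1/8)[1*(8)*conj(1) + 1*(4)*conj(1) + 2*(-2)*conj(1) + 2*(-2)*conj(1) + 2*(2)*conj(1)]
      = (1/8)[(8) + (4) + (-4) + (-4) + (4)] = 8/8 = 1
  <chi_rho, chi_2> = (1/8)[1*(8)*conj(1) + 1*(4)*conj(1) + 2*(-2)*conj(1) + 2*(-2)*conj(-1) + 2*(2)*conj(-1)]
      = (1/8)[(8) + (4) + (-4) + (4) + (-4)] = 8/8 = 1
  <chi_rho, chi_3> = (1/8)[1*(8)*conj(1) + 1*(4)*conj(1) + 2*(-2)*conj(-1) + 2*(-2)*conj(1) + 2*(2)*conj(-1)]
      = (1/8)[(8) + (4) + (4) + (-4) + (-4)] = 8/8 = 1
  <chi_rho, chi_4> = (1/8)[1*(8)*conj(1) + 1*(4)*conj(1) + 2*(-2)*conj(-1) + 2*(-2)*conj(-1) + 2*(2)*conj(1)]
      = (1/8)[(8) + (4) + (4) + (4) + (4)] = 24/8 = 3
  <chi_rho, chi_5> = (1/8)[1*(8)*conj(2) + 1*(4)*conj(-2) + 2*(-2)*conj(0) + 2*(-2)*conj(0) + 2*(2)*conj(0)]
      = (1/8)[(16) + (-8) + (0) + (0) + (0)] = 8/8 = 1
Dimension check: dim(rho) = sum (mult * dim) = 1*1 + 1*1 + 1*1 + 3*1 + 1*2 = 8 = chi_rho(e) = 8.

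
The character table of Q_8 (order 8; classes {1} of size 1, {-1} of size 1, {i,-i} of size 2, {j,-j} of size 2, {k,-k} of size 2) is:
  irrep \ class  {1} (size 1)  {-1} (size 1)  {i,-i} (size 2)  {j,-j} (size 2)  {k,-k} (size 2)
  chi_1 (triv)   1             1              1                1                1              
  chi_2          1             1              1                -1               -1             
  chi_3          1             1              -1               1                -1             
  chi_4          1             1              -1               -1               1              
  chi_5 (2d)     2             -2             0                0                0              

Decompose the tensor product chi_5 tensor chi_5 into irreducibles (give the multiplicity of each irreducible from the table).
chi_5 tensor chi_5 = chi_1 + chi_2 + chi_3 + chi_4 (all other irreducibles have multiplicity 0).

Details: The character of a tensor product is the pointwise product (chi_5 * chi_5)(C) = chi_5(C) * chi_5(C):
  {1}: (2)*(2), {-1}: (-2)*(-2), {i,-i}: (0)*(0), {j,-j}: (0)*(0), {k,-k}: (0)*(0)
so (chi_5 * chi_5) takes values
  {1} -> 4, {-1} -> 4, {i,-i} -> 0, {j,-j} -> 0, {k,-k} -> 0.
Now take the inner product of this character with each irreducible chi from the table, <chi_5*chi_5, chi> = (1/8) sum_C |C| (chi_5*chi_5)(C) conj(chi(C)):
  <chi_5*chi_5, chi_1> = (1/8)[1*(4)*conj(1) + 1*(4)*conj(1) + 2*(0)*conj(1) + 2*(0)*conj(1) + 2*(0)*conj(1)]
      = (1/8)[(4) + (4) + (0) + (0) + (0)] = 8/8 = 1
  <chi_5*chi_5, chi_2> = (1/8)[1*(4)*conj(1) + 1*(4)*conj(1) + 2*(0)*conj(1) + 2*(0)*conj(-1) + 2*(0)*conj(-1)]
      = (1/8)[(4) + (4) + (0) + (0) + (0)] = 8/8 = 1
  <chi_5*chi_5, chi_3> = (1/8)[1*(4)*conj(1) + 1*(4)*conj(1) + 2*(0)*conj(-1) + 2*(0)*conj(1) + 2*(0)*conj(-1)]
      = (1/8)[(4) + (4) + (0) + (0) + (0)] = 8/8 = 1
  <chi_5*chi_5, chi_4> = (1/8)[1*(4)*conj(1) + 1*(4)*conj(1) + 2*(0)*conj(-1) + 2*(0)*conj(-1) + 2*(0)*conj(1)]
      = (1/8)[(4) + (4) + (0) + (0) + (0)] = 8/8 = 1
  <chi_5*chi_5, chi_5> = (1/8)[1*(4)*conj(2) + 1*(4)*conj(-2) + 2*(0)*conj(0) + 2*(0)*conj(0) + 2*(0)*conj(0)]
      = (1/8)[(8) + (-8) + (0) + (0) + (0)] = 0/8 = 0
Hence the multiplicities are chi_1: 1, chi_2: 1, chi_3: 1, chi_4: 1. Dimension check: dim(chi_5)*dim(chi_5) = 2*2 = 4 and sum (mult * dim) = 1*1 + 1*1 + 1*1 + 1*1 = 4.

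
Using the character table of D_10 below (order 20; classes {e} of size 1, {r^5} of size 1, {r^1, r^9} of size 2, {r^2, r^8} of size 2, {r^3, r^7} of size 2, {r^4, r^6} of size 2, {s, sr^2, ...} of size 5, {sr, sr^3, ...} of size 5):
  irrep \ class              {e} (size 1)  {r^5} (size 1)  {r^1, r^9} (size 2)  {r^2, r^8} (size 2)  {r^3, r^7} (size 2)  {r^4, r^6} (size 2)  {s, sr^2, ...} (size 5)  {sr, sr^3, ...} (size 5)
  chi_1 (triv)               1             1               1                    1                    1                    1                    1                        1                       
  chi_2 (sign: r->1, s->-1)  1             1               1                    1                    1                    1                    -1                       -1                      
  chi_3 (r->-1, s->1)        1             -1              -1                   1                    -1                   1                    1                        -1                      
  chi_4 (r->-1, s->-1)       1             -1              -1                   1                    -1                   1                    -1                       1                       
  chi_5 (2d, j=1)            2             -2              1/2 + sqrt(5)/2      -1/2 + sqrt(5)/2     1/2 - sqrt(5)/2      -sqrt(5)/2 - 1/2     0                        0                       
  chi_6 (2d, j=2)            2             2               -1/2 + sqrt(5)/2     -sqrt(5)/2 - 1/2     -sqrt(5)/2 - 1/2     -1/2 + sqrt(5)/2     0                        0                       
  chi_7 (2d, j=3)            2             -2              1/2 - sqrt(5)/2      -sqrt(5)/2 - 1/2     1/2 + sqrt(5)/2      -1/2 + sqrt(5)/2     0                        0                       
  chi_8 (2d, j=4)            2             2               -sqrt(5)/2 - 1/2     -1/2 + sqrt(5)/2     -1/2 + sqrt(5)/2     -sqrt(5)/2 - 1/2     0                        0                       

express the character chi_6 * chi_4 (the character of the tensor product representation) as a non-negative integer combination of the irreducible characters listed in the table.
chi_6 tensor chi_4 = chi_7 (all other irreducibles have multiplicity 0).

Solution. The character of a tensor product is the pointwise product (chi_6 * chi_4)(C) = chi_6(C) * chi_4(C):
  {e}: (2)*(1), {r^5}: (2)*(-1), {r^1, r^9}: (-1/2 + sqrt(5)/2)*(-1), {r^2, r^8}: (-sqrt(5)/2 - 1/2)*(1), {r^3, r^7}: (-sqrt(5)/2 - 1/2)*(-1), {r^4, r^6}: (-1/2 + sqrt(5)/2)*(1), {s, sr^2, ...}: (0)*(-1), {sr, sr^3, ...}: (0)*(1)
so (chi_6 * chi_4) takes values
  {e} -> 2, {r^5} -> -2, {r^1, r^9} -> 1/2 - sqrt(5)/2, {r^2, r^8} -> -sqrt(5)/2 - 1/2, {r^3, r^7} -> 1/2 + sqrt(5)/2, {r^4, r^6} -> -1/2 + sqrt(5)/2, {s, sr^2, ...} -> 0, {sr, sr^3, ...} -> 0.
Now take the inner product of this character with each irreducible chi from the table, <chi_6*chi_4, chi> = (1/20) sum_C |C| (chi_6*chi_4)(C) conj(chi(C)):
  <chi_6*chi_4, chi_1> = (1/20)[1*(2)*conj(1) + 1*(-2)*conj(1) + 2*(1/2 - sqrt(5)/2)*conj(1) + 2*(-sqrt(5)/2 - 1/2)*conj(1) + 2*(1/2 + sqrt(5)/2)*conj(1) + 2*(-1/2 + sqrt(5)/2)*conj(1) + 5*(0)*conj(1) + 5*(0)*conj(1)]
      = (1/20)[(2) + (-2) + (1 - sqrt(5)) + (-sqrt(5) - 1) + (1 + sqrt(5)) + (-1 + sqrt(5)) + (0) + (0)] = 0/20 = 0
  <chi_6*chi_4, chi_2> = (1/20)[1*(2)*conj(1) + 1*(-2)*conj(1) + 2*(1/2 - sqrt(5)/2)*conj(1) + 2*(-sqrt(5)/2 - 1/2)*conj(1) + 2*(1/2 + sqrt(5)/2)*conj(1) + 2*(-1/2 + sqrt(5)/2)*conj(1) + 5*(0)*conj(-1) + 5*(0)*conj(-1)]
      = (1/20)[(2) + (-2) + (1 - sqrt(5)) + (-sqrt(5) - 1) + (1 + sqrt(5)) + (-1 + sqrt(5)) + (0) + (0)] = 0/20 = 0
  <chi_6*chi_4, chi_3> = (1/20)[1*(2)*conj(1) + 1*(-2)*conj(-1) + 2*(1/2 - sqrt(5)/2)*conj(-1) + 2*(-sqrt(5)/2 - 1/2)*conj(1) + 2*(1/2 + sqrt(5)/2)*conj(-1) + 2*(-1/2 + sqrt(5)/2)*conj(1) + 5*(0)*conj(1) + 5*(0)*conj(-1)]
      = (1/20)[(2) + (2) + (-1 + sqrt(5)) + (-sqrt(5) - 1) + (-sqrt(5) - 1) + (-1 + sqrt(5)) + (0) + (0)] = 0/20 = 0
  <chi_6*chi_4, chi_4> = (1/20)[1*(2)*conj(1) + 1*(-2)*conj(-1) + 2*(1/2 - sqrt(5)/2)*conj(-1) + 2*(-sqrt(5)/2 - 1/2)*conj(1) + 2*(1/2 + sqrt(5)/2)*conj(-1) + 2*(-1/2 + sqrt(5)/2)*conj(1) + 5*(0)*conj(-1) + 5*(0)*conj(1)]
      = (1/20)[(2) + (2) + (-1 + sqrt(5)) + (-sqrt(5) - 1) + (-sqrt(5) - 1) + (-1 + sqrt(5)) + (0) + (0)] = 0/20 = 0
  <chi_6*chi_4, chi_5> = (1/20)[1*(2)*conj(2) + 1*(-2)*conj(-2) + 2*(1/2 - sqrt(5)/2)*conj(1/2 + sqrt(5)/2) + 2*(-sqrt(5)/2 - 1/2)*conj(-1/2 + sqrt(5)/2) + 2*(1/2 + sqrt(5)/2)*conj(1/2 - sqrt(5)/2) + 2*(-1/2 + sqrt(5)/2)*conj(-sqrt(5)/2 - 1/2) + 5*(0)*conj(0) + 5*(0)*conj(0)]
      = (1/20)[(4) + (4) + (-2) + (-2) + (-2) + (-2) + (0) + (0)] = 0/20 = 0
  <chi_6*chi_4, chi_6> = (1/20)[1*(2)*conj(2) + 1*(-2)*conj(2) + 2*(1/2 - sqrt(5)/2)*conj(-1/2 + sqrt(5)/2) + 2*(-sqrt(5)/2 - 1/2)*conj(-sqrt(5)/2 - 1/2) + 2*(1/2 + sqrt(5)/2)*conj(-sqrt(5)/2 - 1/2) + 2*(-1/2 + sqrt(5)/2)*conj(-1/2 + sqrt(5)/2) + 5*(0)*conj(0) + 5*(0)*conj(0)]
      = (1/20)[(4) + (-4) + (-3 + sqrt(5)) + (sqrt(5) + 3) + (-3 - sqrt(5)) + (3 - sqrt(5)) + (0) + (0)] = 0/20 = 0
  <chi_6*chi_4, chi_7> = (1/20)[1*(2)*conj(2) + 1*(-2)*conj(-2) + 2*(1/2 - sqrt(5)/2)*conj(1/2 - sqrt(5)/2) + 2*(-sqrt(5)/2 - 1/2)*conj(-sqrt(5)/2 - 1/2) + 2*(1/2 + sqrt(5)/2)*conj(1/2 + sqrt(5)/2) + 2*(-1/2 + sqrt(5)/2)*conj(-1/2 + sqrt(5)/2) + 5*(0)*conj(0) + 5*(0)*conj(0)]
      = (1/20)[(4) + (4) + (3 - sqrt(5)) + (sqrt(5) + 3) + (sqrt(5) + 3) + (3 - sqrt(5)) + (0) + (0)] = 20/20 = 1
  <chi_6*chi_4, chi_8> = (1/20)[1*(2)*conj(2) + 1*(-2)*conj(2) + 2*(1/2 - sqrt(5)/2)*conj(-sqrt(5)/2 - 1/2) + 2*(-sqrt(5)/2 - 1/2)*conj(-1/2 + sqrt(5)/2) + 2*(1/2 + sqrt(5)/2)*conj(-1/2 + sqrt(5)/2) + 2*(-1/2 + sqrt(5)/2)*conj(-sqrt(5)/2 - 1/2) + 5*(0)*conj(0) + 5*(0)*conj(0)]
      = (1/20)[(4) + (-4) + (2) + (-2) + (2) + (-2) + (0) + (0)] = 0/20 = 0
Hence the multiplicities are chi_7: 1. Dimension check: dim(chi_6)*dim(chi_4) = 2*1 = 2 and sum (mult * dim) = 1*2 = 2.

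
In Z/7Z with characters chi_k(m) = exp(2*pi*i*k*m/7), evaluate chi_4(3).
chi_4(3) = zeta_7^12 = exp(-4*I*pi/7)

Justification: chi_4(3) = zeta_7^(4*3) = zeta_7^12. Since zeta_7^7 = 1, this equals zeta_7^5 = exp(2*pi*i*5/7) = exp(-4*I*pi/7).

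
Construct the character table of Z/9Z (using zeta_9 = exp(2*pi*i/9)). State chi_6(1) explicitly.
Character table of Z/9Z (irreps indexed chi_0,...,chi_8 with chi_k(m) = zeta_9^(k*m), zeta_9 = exp(2*pi*i/9)):
  irrep \ class  {0} (size 1)  {1} (size 1)    {2} (size 1)    {3} (size 1)    {4} (size 1)    {5} (size 1)    {6} (size 1)    {7} (size 1)    {8} (size 1)  
  chi_0          1             1               1               1               1               1               1               1               1             
  chi_1          1             exp(2*I*pi/9)   exp(4*I*pi/9)   exp(2*I*pi/3)   exp(8*I*pi/9)   exp(-8*I*pi/9)  exp(-2*I*pi/3)  exp(-4*I*pi/9)  exp(-2*I*pi/9)
  chi_2          1             exp(4*I*pi/9)   exp(8*I*pi/9)   exp(-2*I*pi/3)  exp(-2*I*pi/9)  exp(2*I*pi/9)   exp(2*I*pi/3)   exp(-8*I*pi/9)  exp(-4*I*pi/9)
  chi_3          1             exp(2*I*pi/3)   exp(-2*I*pi/3)  1               exp(2*I*pi/3)   exp(-2*I*pi/3)  1               exp(2*I*pi/3)   exp(-2*I*pi/3)
  chi_4          1             exp(8*I*pi/9)   exp(-2*I*pi/9)  exp(2*I*pi/3)   exp(-4*I*pi/9)  exp(4*I*pi/9)   exp(-2*I*pi/3)  exp(2*I*pi/9)   exp(-8*I*pi/9)
  chi_5          1             exp(-8*I*pi/9)  exp(2*I*pi/9)   exp(-2*I*pi/3)  exp(4*I*pi/9)   exp(-4*I*pi/9)  exp(2*I*pi/3)   exp(-2*I*pi/9)  exp(8*I*pi/9) 
  chi_6          1             exp(-2*I*pi/3)  exp(2*I*pi/3)   1               exp(-2*I*pi/3)  exp(2*I*pi/3)   1               exp(-2*I*pi/3)  exp(2*I*pi/3) 
  chi_7          1             exp(-4*I*pi/9)  exp(-8*I*pi/9)  exp(2*I*pi/3)   exp(2*I*pi/9)   exp(-2*I*pi/9)  exp(-2*I*pi/3)  exp(8*I*pi/9)   exp(4*I*pi/9) 
  chi_8          1             exp(-2*I*pi/9)  exp(-4*I*pi/9)  exp(-2*I*pi/3)  exp(-8*I*pi/9)  exp(8*I*pi/9)   exp(2*I*pi/3)   exp(4*I*pi/9)   exp(2*I*pi/9) 

Spot check: chi_6(1) = zeta_9^(6*1) = zeta_9^6 = exp(-2*I*pi/3).

Derivation: Z/9Z is abelian, so all 9 irreducible complex representations are 1-dimensional. They are given by chi_k(m) = zeta_9^(k*m) for k = 0,...,8. Row orthogonality: sum_m chi_k(m) conj(chi_l(m)) = 9 * [k = l].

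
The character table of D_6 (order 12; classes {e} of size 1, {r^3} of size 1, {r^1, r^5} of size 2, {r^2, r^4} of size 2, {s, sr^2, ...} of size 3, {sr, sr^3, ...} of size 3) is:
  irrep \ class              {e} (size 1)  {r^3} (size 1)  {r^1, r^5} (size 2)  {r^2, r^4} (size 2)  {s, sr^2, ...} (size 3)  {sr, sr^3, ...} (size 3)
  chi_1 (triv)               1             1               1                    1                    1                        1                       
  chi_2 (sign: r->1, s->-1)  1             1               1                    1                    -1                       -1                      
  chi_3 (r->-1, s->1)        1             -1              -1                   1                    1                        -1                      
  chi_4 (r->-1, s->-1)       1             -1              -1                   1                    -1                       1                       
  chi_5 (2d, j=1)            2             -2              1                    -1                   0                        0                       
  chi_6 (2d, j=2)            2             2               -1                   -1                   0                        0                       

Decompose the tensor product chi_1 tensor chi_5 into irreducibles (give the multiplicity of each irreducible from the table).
chi_1 tensor chi_5 = chi_5 (all other irreducibles have multiplicity 0).

Argument: The character of a tensor product is the pointwise product (chi_1 * chi_5)(C) = chi_1(C) * chi_5(C):
  {e}: (1)*(2), {r^3}: (1)*(-2), {r^1, r^5}: (1)*(1), {r^2, r^4}: (1)*(-1), {s, sr^2, ...}: (1)*(0), {sr, sr^3, ...}: (1)*(0)
so (chi_1 * chi_5) takes values
  {e} -> 2, {r^3} -> -2, {r^1, r^5} -> 1, {r^2, r^4} -> -1, {s, sr^2, ...} -> 0, {sr, sr^3, ...} -> 0.
Now take the inner product of this character with each irreducible chi from the table, <chi_1*chi_5, chi> = (1/12) sum_C |C| (chi_1*chi_5)(C) conj(chi(C)):
  <chi_1*chi_5, chi_1> = (1/12)[1*(2)*conj(1) + 1*(-2)*conj(1) + 2*(1)*conj(1) + 2*(-1)*conj(1) + 3*(0)*conj(1) + 3*(0)*conj(1)]
      = (1/12)[(2) + (-2) + (2) + (-2) + (0) + (0)] = 0/12 = 0
  <chi_1*chi_5, chi_2> = (1/12)[1*(2)*conj(1) + 1*(-2)*conj(1) + 2*(1)*conj(1) + 2*(-1)*conj(1) + 3*(0)*conj(-1) + 3*(0)*conj(-1)]
      = (1/12)[(2) + (-2) + (2) + (-2) + (0) + (0)] = 0/12 = 0
  <chi_1*chi_5, chi_3> = (1/12)[1*(2)*conj(1) + 1*(-2)*conj(-1) + 2*(1)*conj(-1) + 2*(-1)*conj(1) + 3*(0)*conj(1) + 3*(0)*conj(-1)]
      = (1/12)[(2) + (2) + (-2) + (-2) + (0) + (0)] = 0/12 = 0
  <chi_1*chi_5, chi_4> = (1/12)[1*(2)*conj(1) + 1*(-2)*conj(-1) + 2*(1)*conj(-1) + 2*(-1)*conj(1) + 3*(0)*conj(-1) + 3*(0)*conj(1)]
      = (1/12)[(2) + (2) + (-2) + (-2) + (0) + (0)] = 0/12 = 0
  <chi_1*chi_5, chi_5> = (1/12)[1*(2)*conj(2) + 1*(-2)*conj(-2) + 2*(1)*conj(1) + 2*(-1)*conj(-1) + 3*(0)*conj(0) + 3*(0)*conj(0)]
      = (1/12)[(4) + (4) + (2) + (2) + (0) + (0)] = 12/12 = 1
  <chi_1*chi_5, chi_6> = (1/12)[1*(2)*conj(2) + 1*(-2)*conj(2) + 2*(1)*conj(-1) + 2*(-1)*conj(-1) + 3*(0)*conj(0) + 3*(0)*conj(0)]
      = (1/12)[(4) + (-4) + (-2) + (2) + (0) + (0)] = 0/12 = 0
Hence the multiplicities are chi_5: 1. Dimension check: dim(chi_1)*dim(chi_5) = 1*2 = 2 and sum (mult * dim) = 1*2 = 2.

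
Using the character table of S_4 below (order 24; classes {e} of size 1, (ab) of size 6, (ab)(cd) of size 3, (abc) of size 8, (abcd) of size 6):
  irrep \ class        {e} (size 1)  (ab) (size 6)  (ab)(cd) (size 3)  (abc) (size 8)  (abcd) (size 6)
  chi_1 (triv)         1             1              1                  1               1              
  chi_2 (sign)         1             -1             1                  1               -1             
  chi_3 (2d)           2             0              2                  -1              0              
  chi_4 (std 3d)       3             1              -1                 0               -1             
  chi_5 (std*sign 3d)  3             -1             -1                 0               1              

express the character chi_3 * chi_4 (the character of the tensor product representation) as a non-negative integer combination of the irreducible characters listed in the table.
chi_3 tensor chi_4 = chi_4 + chi_5 (all other irreducibles have multiplicity 0).

Why: The character of a tensor product is the pointwise product (chi_3 * chi_4)(C) = chi_3(C) * chi_4(C):
  {e}: (2)*(3), (ab): (0)*(1), (ab)(cd): (2)*(-1), (abc): (-1)*(0), (abcd): (0)*(-1)
so (chi_3 * chi_4) takes values
  {e} -> 6, (ab) -> 0, (ab)(cd) -> -2, (abc) -> 0, (abcd) -> 0.
Now take the inner product of this character with each irreducible chi from the table, <chi_3*chi_4, chi> = (1/24) sum_C |C| (chi_3*chi_4)(C) conj(chi(C)):
  <chi_3*chi_4, chi_1> = (1/24)[1*(6)*conj(1) + 6*(0)*conj(1) + 3*(-2)*conj(1) + 8*(0)*conj(1) + 6*(0)*conj(1)]
      = (1/24)[(6) + (0) + (-6) + (0) + (0)] = 0/24 = 0
  <chi_3*chi_4, chi_2> = (1/24)[1*(6)*conj(1) + 6*(0)*conj(-1) + 3*(-2)*conj(1) + 8*(0)*conj(1) + 6*(0)*conj(-1)]
      = (1/24)[(6) + (0) + (-6) + (0) + (0)] = 0/24 = 0
  <chi_3*chi_4, chi_3> = (1/24)[1*(6)*conj(2) + 6*(0)*conj(0) + 3*(-2)*conj(2) + 8*(0)*conj(-1) + 6*(0)*conj(0)]
      = (1/24)[(12) + (0) + (-12) + (0) + (0)] = 0/24 = 0
  <chi_3*chi_4, chi_4> = (1/24)[1*(6)*conj(3) + 6*(0)*conj(1) + 3*(-2)*conj(-1) + 8*(0)*conj(0) + 6*(0)*conj(-1)]
      = (1/24)[(18) + (0) + (6) + (0) + (0)] = 24/24 = 1
  <chi_3*chi_4, chi_5> = (1/24)[1*(6)*conj(3) + 6*(0)*conj(-1) + 3*(-2)*conj(-1) + 8*(0)*conj(0) + 6*(0)*conj(1)]
      = (1/24)[(18) + (0) + (6) + (0) + (0)] = 24/24 = 1
Hence the multiplicities are chi_4: 1, chi_5: 1. Dimension check: dim(chi_3)*dim(chi_4) = 2*3 = 6 and sum (mult * dim) = 1*3 + 1*3 = 6.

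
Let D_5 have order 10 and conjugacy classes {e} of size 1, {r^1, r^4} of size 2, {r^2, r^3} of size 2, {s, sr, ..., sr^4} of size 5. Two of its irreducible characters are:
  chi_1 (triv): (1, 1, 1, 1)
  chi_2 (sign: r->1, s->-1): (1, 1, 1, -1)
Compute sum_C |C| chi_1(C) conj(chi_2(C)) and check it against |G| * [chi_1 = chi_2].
Sum = 0; so <chi_1, chi_2> = 0 (distinct irreducibles are orthogonal).

Reasoning: Compute term by term over conjugacy classes (|C| * chi_1(C) * conj(chi_2(C))):
  1*(1)*conj(1) + 2*(1)*conj(1) + 2*(1)*conj(1) + 5*(1)*conj(-1)
  = (1) + (2) + (2) + (-5)
  = 0.
Dividing by |G| = 10 gives 0/10 = 0, matching the row-orthogonality relation <chi_1, chi_2> = [chi_1 = chi_2].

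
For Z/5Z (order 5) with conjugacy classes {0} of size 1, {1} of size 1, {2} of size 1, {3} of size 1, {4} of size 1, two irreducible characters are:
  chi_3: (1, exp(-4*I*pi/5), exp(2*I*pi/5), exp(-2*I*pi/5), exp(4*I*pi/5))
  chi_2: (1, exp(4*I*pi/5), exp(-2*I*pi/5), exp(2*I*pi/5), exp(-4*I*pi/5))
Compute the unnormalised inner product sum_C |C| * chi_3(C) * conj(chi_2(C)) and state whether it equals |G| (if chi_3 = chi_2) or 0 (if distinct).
Sum = 0; so <chi_3, chi_2> = 0 (distinct irreducibles are orthogonal).

Derivation: Compute term by term over conjugacy classes (|C| * chi_3(C) * conj(chi_2(C))):
  1*(1)*conj(1) + 1*(exp(-4*I*pi/5))*conj(exp(4*I*pi/5)) + 1*(exp(2*I*pi/5))*conj(exp(-2*I*pi/5)) + 1*(exp(-2*I*pi/5))*conj(exp(2*I*pi/5)) + 1*(exp(4*I*pi/5))*conj(exp(-4*I*pi/5))
  = (1) + (exp(2*I*pi/5)) + (exp(4*I*pi/5)) + (exp(-4*I*pi/5)) + (exp(-2*I*pi/5))
  = 0.
(Exp terms are combined using exp(i*s)*conj(exp(i*t)) = exp(i*(s-t)), and sums of them are collapsed using the identity that for every m > 1 the m distinct m-th roots of unity sum to 0, e.g. 1 + exp(2*I*pi/3) + exp(-2*I*pi/3) = 0.)
Dividing by |G| = 5 gives 0/5 = 0, matching the row-orthogonality relation <chi_3, chi_2> = [chi_3 = chi_2].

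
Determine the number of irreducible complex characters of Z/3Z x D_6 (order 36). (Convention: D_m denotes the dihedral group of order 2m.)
18

Derivation: The number of irreducible complex representations of a finite group equals its number of conjugacy classes. For a direct product, #classes(G x H) = #classes(G) * #classes(H). Z/3Z has 3 classes (abelian), D_6 has 6 classes, so 3 * 6 = 18, so Z/3Z x D_6 (order 36) has exactly 18 irreducible complex representations.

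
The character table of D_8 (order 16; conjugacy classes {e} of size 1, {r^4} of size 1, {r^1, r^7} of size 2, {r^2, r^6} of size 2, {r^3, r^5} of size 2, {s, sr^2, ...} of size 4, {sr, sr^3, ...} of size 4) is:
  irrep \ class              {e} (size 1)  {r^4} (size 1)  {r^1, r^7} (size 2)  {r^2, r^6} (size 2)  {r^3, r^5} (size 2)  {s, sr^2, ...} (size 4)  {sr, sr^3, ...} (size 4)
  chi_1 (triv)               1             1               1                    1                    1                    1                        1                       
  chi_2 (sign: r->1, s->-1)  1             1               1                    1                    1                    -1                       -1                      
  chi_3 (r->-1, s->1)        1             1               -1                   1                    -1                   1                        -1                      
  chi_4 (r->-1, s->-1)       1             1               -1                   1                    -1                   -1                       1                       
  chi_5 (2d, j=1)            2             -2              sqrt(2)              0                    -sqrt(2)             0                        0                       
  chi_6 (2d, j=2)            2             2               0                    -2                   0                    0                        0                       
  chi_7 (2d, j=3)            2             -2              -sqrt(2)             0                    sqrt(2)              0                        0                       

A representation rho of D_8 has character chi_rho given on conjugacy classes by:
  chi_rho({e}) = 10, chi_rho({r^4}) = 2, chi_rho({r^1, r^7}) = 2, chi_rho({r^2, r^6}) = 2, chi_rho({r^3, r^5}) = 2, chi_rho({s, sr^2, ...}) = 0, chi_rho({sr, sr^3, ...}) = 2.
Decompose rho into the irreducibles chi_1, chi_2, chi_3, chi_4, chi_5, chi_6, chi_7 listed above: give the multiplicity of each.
Multiplicities: chi_1: 2, chi_2: 1, chi_3: 0, chi_4: 1, chi_5: 1, chi_6: 1, chi_7: 1.

Argument: Use <chi_rho, chi> = (1/|G|) sum_C |C| * chi_rho(C) * conj(chi(C)) with |G| = 16 for each irreducible chi in the table:
  <chi_rho, chi_1> = (1/16)[1*(10)*conj(1) + 1*(2)*conj(1) + 2*(2)*conj(1) + 2*(2)*conj(1) + 2*(2)*conj(1) + 4*(0)*conj(1) + 4*(2)*conj(1)]
      = (1/16)[(10) + (2) + (4) + (4) + (4) + (0) + (8)] = 32/16 = 2
  <chi_rho, chi_2> = (1/16)[1*(10)*conj(1) + 1*(2)*conj(1) + 2*(2)*conj(1) + 2*(2)*conj(1) + 2*(2)*conj(1) + 4*(0)*conj(-1) + 4*(2)*conj(-1)]
      = (1/16)[(10) + (2) + (4) + (4) + (4) + (0) + (-8)] = 16/16 = 1
  <chi_rho, chi_3> = (1/16)[1*(10)*conj(1) + 1*(2)*conj(1) + 2*(2)*conj(-1) + 2*(2)*conj(1) + 2*(2)*conj(-1) + 4*(0)*conj(1) + 4*(2)*conj(-1)]
      = (1/16)[(10) + (2) + (-4) + (4) + (-4) + (0) + (-8)] = 0/16 = 0
  <chi_rho, chi_4> = (1/16)[1*(10)*conj(1) + 1*(2)*conj(1) + 2*(2)*conj(-1) + 2*(2)*conj(1) + 2*(2)*conj(-1) + 4*(0)*conj(-1) + 4*(2)*conj(1)]
      = (1/16)[(10) + (2) + (-4) + (4) + (-4) + (0) + (8)] = 16/16 = 1
  <chi_rho, chi_5> = (1/16)[1*(10)*conj(2) + 1*(2)*conj(-2) + 2*(2)*conj(sqrt(2)) + 2*(2)*conj(0) + 2*(2)*conj(-sqrt(2)) + 4*(0)*conj(0) + 4*(2)*conj(0)]
      = (1/16)[(20) + (-4) + (4*sqrt(2)) + (0) + (-4*sqrt(2)) + (0) + (0)] = 16/16 = 1
  <chi_rho, chi_6> = (1/16)[1*(10)*conj(2) + 1*(2)*conj(2) + 2*(2)*conj(0) + 2*(2)*conj(-2) + 2*(2)*conj(0) + 4*(0)*conj(0) + 4*(2)*conj(0)]
      = (1/16)[(20) + (4) + (0) + (-8) + (0) + (0) + (0)] = 16/16 = 1
  <chi_rho, chi_7> = (1/16)[1*(10)*conj(2) + 1*(2)*conj(-2) + 2*(2)*conj(-sqrt(2)) + 2*(2)*conj(0) + 2*(2)*conj(sqrt(2)) + 4*(0)*conj(0) + 4*(2)*conj(0)]
      = (1/16)[(20) + (-4) + (-4*sqrt(2)) + (0) + (4*sqrt(2)) + (0) + (0)] = 16/16 = 1
Dimension check: dim(rho) = sum (mult * dim) = 2*1 + 1*1 + 0*1 + 1*1 + 1*2 + 1*2 + 1*2 = 10 = chi_rho(e) = 10.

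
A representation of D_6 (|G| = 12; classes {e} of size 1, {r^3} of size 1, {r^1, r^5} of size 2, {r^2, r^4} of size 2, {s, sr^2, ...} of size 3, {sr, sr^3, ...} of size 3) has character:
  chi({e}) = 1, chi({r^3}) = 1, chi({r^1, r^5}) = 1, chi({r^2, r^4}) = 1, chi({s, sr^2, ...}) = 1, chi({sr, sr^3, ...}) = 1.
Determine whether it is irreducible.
Irreducible: <chi, chi> = 1.

Justification: <chi, chi> = (1/|G|) sum_C |C| * |chi(C)|^2 = (1/12)[1*|1|^2 + 1*|1|^2 + 2*|1|^2 + 2*|1|^2 + 3*|1|^2 + 3*|1|^2]
  = (1/12)[(1) + (1) + (2) + (2) + (3) + (3)] = 12/12 = 1.
A character is irreducible iff <chi, chi> = 1, so this representation is irreducible.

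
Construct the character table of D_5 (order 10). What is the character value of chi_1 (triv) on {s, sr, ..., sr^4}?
Conjugacy classes: {e} of size 1, {r^1, r^4} of size 2, {r^2, r^3} of size 2, {s, sr, ..., sr^4} of size 5.
Character table:
  irrep \ class              {e} (size 1)  {r^1, r^4} (size 2)  {r^2, r^3} (size 2)  {s, sr, ..., sr^4} (size 5)
  chi_1 (triv)               1             1                    1                    1                          
  chi_2 (sign: r->1, s->-1)  1             1                    1                    -1                         
  chi_3 (2d, j=1)            2             -1/2 + sqrt(5)/2     -sqrt(5)/2 - 1/2     0                          
  chi_4 (2d, j=2)            2             -sqrt(5)/2 - 1/2     -1/2 + sqrt(5)/2     0                          

Spot check: chi_1 (triv) on {s, sr, ..., sr^4} = 1.

Proof sketch: D_5 has order 2*5 = 10 with 4 conjugacy classes, hence 4 irreducibles. Sum of squared dims 1 + 1 + 4 + 4 = 10 = |G|. Linear characters come from the abelianisation; the 2-dimensional irreps have character r^k -> 2*cos(2*pi*j*k/5), reflections -> 0.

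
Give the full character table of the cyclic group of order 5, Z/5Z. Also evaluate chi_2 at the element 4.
Character table of Z/5Z (irreps indexed chi_0,...,chi_4 with chi_k(m) = zeta_5^(k*m), zeta_5 = exp(2*pi*i/5)):
  irrep \ class  {0} (size 1)  {1} (size 1)    {2} (size 1)    {3} (size 1)    {4} (size 1)  
  chi_0          1             1               1               1               1             
  chi_1          1             exp(2*I*pi/5)   exp(4*I*pi/5)   exp(-4*I*pi/5)  exp(-2*I*pi/5)
  chi_2          1             exp(4*I*pi/5)   exp(-2*I*pi/5)  exp(2*I*pi/5)   exp(-4*I*pi/5)
  chi_3          1             exp(-4*I*pi/5)  exp(2*I*pi/5)   exp(-2*I*pi/5)  exp(4*I*pi/5) 
  chi_4          1             exp(-2*I*pi/5)  exp(-4*I*pi/5)  exp(4*I*pi/5)   exp(2*I*pi/5) 

Spot check: chi_2(4) = zeta_5^(2*4) = zeta_5^8 = exp(-4*I*pi/5).

Details: Z/5Z is abelian, so all 5 irreducible complex representations are 1-dimensional. They are given by chi_k(m) = zeta_5^(k*m) for k = 0,...,4. Row orthogonality: sum_m chi_k(m) conj(chi_l(m)) = 5 * [k = l].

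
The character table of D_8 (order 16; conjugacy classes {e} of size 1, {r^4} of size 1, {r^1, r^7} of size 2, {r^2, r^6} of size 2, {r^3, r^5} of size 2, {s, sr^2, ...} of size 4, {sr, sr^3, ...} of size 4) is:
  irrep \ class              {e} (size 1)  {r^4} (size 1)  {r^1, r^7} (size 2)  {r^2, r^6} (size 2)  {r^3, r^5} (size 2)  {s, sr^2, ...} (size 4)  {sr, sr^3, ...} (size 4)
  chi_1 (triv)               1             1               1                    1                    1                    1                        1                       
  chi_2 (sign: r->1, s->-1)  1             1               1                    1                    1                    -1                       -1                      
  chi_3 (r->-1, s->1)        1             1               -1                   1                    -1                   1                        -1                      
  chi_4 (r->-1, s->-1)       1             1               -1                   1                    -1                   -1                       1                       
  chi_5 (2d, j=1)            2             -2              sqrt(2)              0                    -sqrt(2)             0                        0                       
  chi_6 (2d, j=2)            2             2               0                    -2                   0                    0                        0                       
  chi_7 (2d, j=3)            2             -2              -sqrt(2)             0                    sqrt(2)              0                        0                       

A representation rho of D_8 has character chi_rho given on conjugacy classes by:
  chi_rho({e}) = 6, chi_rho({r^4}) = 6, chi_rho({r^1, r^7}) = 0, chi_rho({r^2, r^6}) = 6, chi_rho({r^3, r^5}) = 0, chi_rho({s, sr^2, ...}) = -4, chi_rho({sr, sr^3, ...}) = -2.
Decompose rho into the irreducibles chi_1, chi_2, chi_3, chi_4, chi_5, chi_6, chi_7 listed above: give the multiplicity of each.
Multiplicities: chi_1: 0, chi_2: 3, chi_3: 1, chi_4: 2, chi_5: 0, chi_6: 0, chi_7: 0.

Use <chi_rho, chi> = (1/|G|) sum_C |C| * chi_rho(C) * conj(chi(C)) with |G| = 16 for each irreducible chi in the table:
  <chi_rho, chi_1> = (1/16)[1*(6)*conj(1) + 1*(6)*conj(1) + 2*(0)*conj(1) + 2*(6)*conj(1) + 2*(0)*conj(1) + 4*(-4)*conj(1) + 4*(-2)*conj(1)]
      = (1/16)[(6) + (6) + (0) + (12) + (0) + (-16) + (-8)] = 0/16 = 0
  <chi_rho, chi_2> = (1/16)[1*(6)*conj(1) + 1*(6)*conj(1) + 2*(0)*conj(1) + 2*(6)*conj(1) + 2*(0)*conj(1) + 4*(-4)*conj(-1) + 4*(-2)*conj(-1)]
      = (1/16)[(6) + (6) + (0) + (12) + (0) + (16) + (8)] = 48/16 = 3
  <chi_rho, chi_3> = (1/16)[1*(6)*conj(1) + 1*(6)*conj(1) + 2*(0)*conj(-1) + 2*(6)*conj(1) + 2*(0)*conj(-1) + 4*(-4)*conj(1) + 4*(-2)*conj(-1)]
      = (1/16)[(6) + (6) + (0) + (12) + (0) + (-16) + (8)] = 16/16 = 1
  <chi_rho, chi_4> = (1/16)[1*(6)*conj(1) + 1*(6)*conj(1) + 2*(0)*conj(-1) + 2*(6)*conj(1) + 2*(0)*conj(-1) + 4*(-4)*conj(-1) + 4*(-2)*conj(1)]
      = (1/16)[(6) + (6) + (0) + (12) + (0) + (16) + (-8)] = 32/16 = 2
  <chi_rho, chi_5> = (1/16)[1*(6)*conj(2) + 1*(6)*conj(-2) + 2*(0)*conj(sqrt(2)) + 2*(6)*conj(0) + 2*(0)*conj(-sqrt(2)) + 4*(-4)*conj(0) + 4*(-2)*conj(0)]
      = (1/16)[(12) + (-12) + (0) + (0) + (0) + (0) + (0)] = 0/16 = 0
  <chi_rho, chi_6> = (1/16)[1*(6)*conj(2) + 1*(6)*conj(2) + 2*(0)*conj(0) + 2*(6)*conj(-2) + 2*(0)*conj(0) + 4*(-4)*conj(0) + 4*(-2)*conj(0)]
      = (1/16)[(12) + (12) + (0) + (-24) + (0) + (0) + (0)] = 0/16 = 0
  <chi_rho, chi_7> = (1/16)[1*(6)*conj(2) + 1*(6)*conj(-2) + 2*(0)*conj(-sqrt(2)) + 2*(6)*conj(0) + 2*(0)*conj(sqrt(2)) + 4*(-4)*conj(0) + 4*(-2)*conj(0)]
      = (1/16)[(12) + (-12) + (0) + (0) + (0) + (0) + (0)] = 0/16 = 0
Dimension check: dim(rho) = sum (mult * dim) = 0*1 + 3*1 + 1*1 + 2*1 + 0*2 + 0*2 + 0*2 = 6 = chi_rho(e) = 6.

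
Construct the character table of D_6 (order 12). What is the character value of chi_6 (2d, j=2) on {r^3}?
Conjugacy classes: {e} of size 1, {r^3} of size 1, {r^1, r^5} of size 2, {r^2, r^4} of size 2, {s, sr^2, ...} of size 3, {sr, sr^3, ...} of size 3.
Character table:
  irrep \ class              {e} (size 1)  {r^3} (size 1)  {r^1, r^5} (size 2)  {r^2, r^4} (size 2)  {s, sr^2, ...} (size 3)  {sr, sr^3, ...} (size 3)
  chi_1 (triv)               1             1               1                    1                    1                        1                       
  chi_2 (sign: r->1, s->-1)  1             1               1                    1                    -1                       -1                      
  chi_3 (r->-1, s->1)        1             -1              -1                   1                    1                        -1                      
  chi_4 (r->-1, s->-1)       1             -1              -1                   1                    -1                       1                       
  chi_5 (2d, j=1)            2             -2              1                    -1                   0                        0                       
  chi_6 (2d, j=2)            2             2               -1                   -1                   0                        0                       

Spot check: chi_6 (2d, j=2) on {r^3} = 2.

Solution. D_6 has order 2*6 = 12 with 6 conjugacy classes, hence 6 irreducibles. Sum of squared dims 1 + 1 + 1 + 1 + 4 + 4 = 12 = |G|. Linear characters come from the abelianisation; the 2-dimensional irreps have character r^k -> 2*cos(2*pi*j*k/6), reflections -> 0.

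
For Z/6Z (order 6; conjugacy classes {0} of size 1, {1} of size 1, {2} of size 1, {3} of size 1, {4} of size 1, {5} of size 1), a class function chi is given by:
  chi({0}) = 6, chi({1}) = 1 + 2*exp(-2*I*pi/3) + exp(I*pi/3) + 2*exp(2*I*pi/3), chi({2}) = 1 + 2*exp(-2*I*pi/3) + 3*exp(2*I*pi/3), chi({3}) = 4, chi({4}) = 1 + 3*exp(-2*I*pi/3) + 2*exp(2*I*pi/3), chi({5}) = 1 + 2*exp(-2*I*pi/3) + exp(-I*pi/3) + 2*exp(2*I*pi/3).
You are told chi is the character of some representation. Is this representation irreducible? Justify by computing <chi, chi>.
Not irreducible (reducible): <chi, chi> = 10 > 1.

Solution. <chi, chi> = (1/|G|) sum_C |C| * |chi(C)|^2 = (1/6)[1*|6|^2 + 1*|1 + 2*exp(-2*I*pi/3) + exp(I*pi/3) + 2*exp(2*I*pi/3)|^2 + 1*|1 + 2*exp(-2*I*pi/3) + 3*exp(2*I*pi/3)|^2 + 1*|4|^2 + 1*|1 + 3*exp(-2*I*pi/3) + 2*exp(2*I*pi/3)|^2 + 1*|1 + 2*exp(-2*I*pi/3) + exp(-I*pi/3) + 2*exp(2*I*pi/3)|^2]
  = (1/6)[(36) + (1) + (3) + (16) + (3) + (1)] = 60/6 = 10.
(Exp terms are combined using exp(i*s)*conj(exp(i*t)) = exp(i*(s-t)), and sums of them are collapsed using the identity that for every m > 1 the m distinct m-th roots of unity sum to 0, e.g. 1 + exp(2*I*pi/3) + exp(-2*I*pi/3) = 0.)
A character is irreducible iff <chi, chi> = 1, so this representation is reducible.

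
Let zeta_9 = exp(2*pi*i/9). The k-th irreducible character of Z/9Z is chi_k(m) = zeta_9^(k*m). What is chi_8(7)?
chi_8(7) = zeta_9^56 = exp(4*I*pi/9)

Reasoning: chi_8(7) = zeta_9^(8*7) = zeta_9^56. Since zeta_9^9 = 1, this equals zeta_9^2 = exp(2*pi*i*2/9) = exp(4*I*pi/9).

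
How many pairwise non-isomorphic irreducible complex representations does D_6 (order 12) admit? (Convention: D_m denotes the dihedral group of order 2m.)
6

Explanation: The number of irreducible complex representations of a finite group equals its number of conjugacy classes. D_6 has 6 conjugacy classes (n/2 + 3 for n even), so D_6 (order 12) has exactly 6 irreducible complex representations.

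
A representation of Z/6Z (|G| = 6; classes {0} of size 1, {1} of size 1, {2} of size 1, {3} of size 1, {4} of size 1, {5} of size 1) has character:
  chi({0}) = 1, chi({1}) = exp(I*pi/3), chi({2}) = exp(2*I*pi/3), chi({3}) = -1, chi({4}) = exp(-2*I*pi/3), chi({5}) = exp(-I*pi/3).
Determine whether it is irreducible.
Irreducible: <chi, chi> = 1.

Working: <chi, chi> = (1/|G|) sum_C |C| * |chi(C)|^2 = (1/6)[1*|1|^2 + 1*|exp(I*pi/3)|^2 + 1*|exp(2*I*pi/3)|^2 + 1*|-1|^2 + 1*|exp(-2*I*pi/3)|^2 + 1*|exp(-I*pi/3)|^2]
  = (1/6)[(1) + (1) + (1) + (1) + (1) + (1)] = 6/6 = 1.
(Exp terms are combined using exp(i*s)*conj(exp(i*t)) = exp(i*(s-t)), and sums of them are collapsed using the identity that for every m > 1 the m distinct m-th roots of unity sum to 0, e.g. 1 + exp(2*I*pi/3) + exp(-2*I*pi/3) = 0.)
A character is irreducible iff <chi, chi> = 1, so this representation is irreducible.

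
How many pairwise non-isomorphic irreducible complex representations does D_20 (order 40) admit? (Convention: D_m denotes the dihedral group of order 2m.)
13

The number of irreducible complex representations of a finite group equals its number of conjugacy classes. D_20 has 13 conjugacy classes (n/2 + 3 for n even), so D_20 (order 40) has exactly 13 irreducible complex representations.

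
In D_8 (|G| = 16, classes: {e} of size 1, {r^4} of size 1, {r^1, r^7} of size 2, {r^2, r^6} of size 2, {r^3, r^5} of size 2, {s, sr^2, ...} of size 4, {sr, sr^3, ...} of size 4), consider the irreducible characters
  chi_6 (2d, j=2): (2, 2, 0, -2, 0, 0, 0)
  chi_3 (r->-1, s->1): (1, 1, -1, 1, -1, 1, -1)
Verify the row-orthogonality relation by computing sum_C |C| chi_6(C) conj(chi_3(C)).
Sum = 0; so <chi_6, chi_3> = 0 (distinct irreducibles are orthogonal).

Derivation: Compute term by term over conjugacy classes (|C| * chi_6(C) * conj(chi_3(C))):
  1*(2)*conj(1) + 1*(2)*conj(1) + 2*(0)*conj(-1) + 2*(-2)*conj(1) + 2*(0)*conj(-1) + 4*(0)*conj(1) + 4*(0)*conj(-1)
  = (2) + (2) + (0) + (-4) + (0) + (0) + (0)
  = 0.
Dividing by |G| = 16 gives 0/16 = 0, matching the row-orthogonality relation <chi_6, chi_3> = [chi_6 = chi_3].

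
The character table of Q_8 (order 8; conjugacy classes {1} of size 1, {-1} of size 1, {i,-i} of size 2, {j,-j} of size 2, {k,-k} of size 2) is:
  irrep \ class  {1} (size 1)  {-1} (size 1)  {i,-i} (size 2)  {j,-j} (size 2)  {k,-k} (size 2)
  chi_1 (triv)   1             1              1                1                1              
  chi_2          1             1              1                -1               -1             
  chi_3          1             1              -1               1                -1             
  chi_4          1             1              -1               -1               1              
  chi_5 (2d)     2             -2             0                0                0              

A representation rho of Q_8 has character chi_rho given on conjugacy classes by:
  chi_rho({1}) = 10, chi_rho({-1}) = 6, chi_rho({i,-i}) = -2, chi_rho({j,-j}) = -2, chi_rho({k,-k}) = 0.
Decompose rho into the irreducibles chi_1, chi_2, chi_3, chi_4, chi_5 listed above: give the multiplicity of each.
Multiplicities: chi_1: 1, chi_2: 2, chi_3: 2, chi_4: 3, chi_5: 1.

Working: Use <chi_rho, chi> = (1/|G|) sum_C |C| * chi_rho(C) * conj(chi(C)) with |G| = 8 for each irreducible chi in the table:
  <chi_rho, chi_1> = (1/8)[1*(10)*conj(1) + 1*(6)*conj(1) + 2*(-2)*conj(1) + 2*(-2)*conj(1) + 2*(0)*conj(1)]
      = (1/8)[(10) + (6) + (-4) + (-4) + (0)] = 8/8 = 1
  <chi_rho, chi_2> = (1/8)[1*(10)*conj(1) + 1*(6)*conj(1) + 2*(-2)*conj(1) + 2*(-2)*conj(-1) + 2*(0)*conj(-1)]
      = (1/8)[(10) + (6) + (-4) + (4) + (0)] = 16/8 = 2
  <chi_rho, chi_3> = (1/8)[1*(10)*conj(1) + 1*(6)*conj(1) + 2*(-2)*conj(-1) + 2*(-2)*conj(1) + 2*(0)*conj(-1)]
      = (1/8)[(10) + (6) + (4) + (-4) + (0)] = 16/8 = 2
  <chi_rho, chi_4> = (1/8)[1*(10)*conj(1) + 1*(6)*conj(1) + 2*(-2)*conj(-1) + 2*(-2)*conj(-1) + 2*(0)*conj(1)]
      = (1/8)[(10) + (6) + (4) + (4) + (0)] = 24/8 = 3
  <chi_rho, chi_5> = (1/8)[1*(10)*conj(2) + 1*(6)*conj(-2) + 2*(-2)*conj(0) + 2*(-2)*conj(0) + 2*(0)*conj(0)]
      = (1/8)[(20) + (-12) + (0) + (0) + (0)] = 8/8 = 1
Dimension check: dim(rho) = sum (mult * dim) = 1*1 + 2*1 + 2*1 + 3*1 + 1*2 = 10 = chi_rho(e) = 10.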